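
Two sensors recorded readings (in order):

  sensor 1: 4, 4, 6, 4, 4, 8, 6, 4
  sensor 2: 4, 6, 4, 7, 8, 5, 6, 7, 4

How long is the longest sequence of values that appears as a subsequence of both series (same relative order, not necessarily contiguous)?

6

Let dp[i][j] be the LCS length of the first i values of sensor 1 and the first j values of sensor 2. dp[i][j] = dp[i-1][j-1]+1 when the i-th and j-th values match, else max(dp[i-1][j], dp[i][j-1]).
    ·  4  6  4  7  8  5  6  7  4
 ·  0  0  0  0  0  0  0  0  0  0
 4  0  1  1  1  1  1  1  1  1  1
 4  0  1  1  2  2  2  2  2  2  2
 6  0  1  2  2  2  2  2  3  3  3
 4  0  1  2  3  3  3  3  3  3  4
 4  0  1  2  3  3  3  3  3  3  4
 8  0  1  2  3  3  4  4  4  4  4
 6  0  1  2  3  3  4  4  5  5  5
 4  0  1  2  3  3  4  4  5  5  6
dp[8][9] = 6. One LCS (by backtracking along matches): 4, 6, 4, 8, 6, 4.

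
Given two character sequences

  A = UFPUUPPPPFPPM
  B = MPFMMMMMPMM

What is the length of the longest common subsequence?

4

Taking P [9,2], then F [10,3], then P [11,9], then M [13,11] gives a common subsequence of length 4. The LCS DP gives dp[13][11] = 4, so this is optimal.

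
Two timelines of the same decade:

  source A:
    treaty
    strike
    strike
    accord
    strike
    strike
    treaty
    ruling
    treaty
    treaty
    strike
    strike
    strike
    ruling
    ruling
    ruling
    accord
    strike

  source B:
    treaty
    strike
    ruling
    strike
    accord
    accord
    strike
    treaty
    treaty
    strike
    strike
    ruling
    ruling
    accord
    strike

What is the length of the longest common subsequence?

13

Taking treaty (source A #1, source B #1), then strike (source A #2, source B #2), then strike (source A #3, source B #4), then accord (source A #4, source B #6), then strike (source A #6, source B #7), then treaty (source A #9, source B #8), then treaty (source A #10, source B #9), then strike (source A #12, source B #10), then strike (source A #13, source B #11), then ruling (source A #15, source B #12), then ruling (source A #16, source B #13), then accord (source A #17, source B #14), then strike (source A #18, source B #15) gives a common subsequence of length 13. dp[18][15] = 13 confirms this is the maximum.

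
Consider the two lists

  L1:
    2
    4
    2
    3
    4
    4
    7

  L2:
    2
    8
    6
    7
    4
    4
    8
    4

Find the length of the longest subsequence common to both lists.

4

Pick 2 [1,1], 4 [2,5], 4 [5,6], 4 [6,8]; all 4 values appear in both, in order, and the DP table's final entry dp[7][8] is also 4, so no common subsequence is longer.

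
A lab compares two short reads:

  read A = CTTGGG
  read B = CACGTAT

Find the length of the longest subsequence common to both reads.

3

Let dp[i][j] be the LCS length of the first i bases of read A and the first j bases of read B. dp[i][j] = dp[i-1][j-1]+1 when the i-th and j-th bases match, else max(dp[i-1][j], dp[i][j-1]).
    ·  C  A  C  G  T  A  T
 ·  0  0  0  0  0  0  0  0
 C  0  1  1  1  1  1  1  1
 T  0  1  1  1  1  2  2  2
 T  0  1  1  1  1  2  2  3
 G  0  1  1  1  2  2  2  3
 G  0  1  1  1  2  2  2  3
 G  0  1  1  1  2  2  2  3
dp[6][7] = 3. One LCS (by backtracking along matches): CTT.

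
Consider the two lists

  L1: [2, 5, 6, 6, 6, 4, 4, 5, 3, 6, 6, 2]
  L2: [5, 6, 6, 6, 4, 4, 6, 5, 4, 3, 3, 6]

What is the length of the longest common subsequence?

9

Let dp[i][j] be the LCS length of the first i values of L1 and the first j values of L2. dp[i][j] = dp[i-1][j-1]+1 when the i-th and j-th values match, else max(dp[i-1][j], dp[i][j-1]).
    ·  5  6  6  6  4  4  6  5  4  3  3  6
 ·  0  0  0  0  0  0  0  0  0  0  0  0  0
 2  0  0  0  0  0  0  0  0  0  0  0  0  0
 5  0  1  1  1  1  1  1  1  1  1  1  1  1
 6  0  1  2  2  2  2  2  2  2  2  2  2  2
 6  0  1  2  3  3  3  3  3  3  3  3  3  3
 6  0  1  2  3  4  4  4  4  4  4  4  4  4
 4  0  1  2  3  4  5  5  5  5  5  5  5  5
 4  0  1  2  3  4  5  6  6  6  6  6  6  6
 5  0  1  2  3  4  5  6  6  7  7  7  7  7
 3  0  1  2  3  4  5  6  6  7  7  8  8  8
 6  0  1  2  3  4  5  6  7  7  7  8  8  9
 6  0  1  2  3  4  5  6  7  7  7  8  8  9
 2  0  1  2  3  4  5  6  7  7  7  8  8  9
dp[12][12] = 9. One LCS (by backtracking along matches): 5, 6, 6, 6, 4, 4, 5, 3, 6.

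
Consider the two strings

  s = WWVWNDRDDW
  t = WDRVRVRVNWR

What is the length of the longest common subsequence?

4

Taking W (s #1, t #1), V (s #3, t #8), W (s #4, t #10), R (s #7, t #11) gives a common subsequence of length 4. dp[10][11] = 4 confirms this is the maximum.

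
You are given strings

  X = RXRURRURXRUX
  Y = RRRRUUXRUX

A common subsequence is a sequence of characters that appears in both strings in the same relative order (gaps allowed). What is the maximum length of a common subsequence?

9

Let dp[i][j] be the LCS length of the first i characters of X and the first j characters of Y. dp[i][j] = dp[i-1][j-1]+1 when the i-th and j-th characters match, else max(dp[i-1][j], dp[i][j-1]).
    ·  R  R  R  R  U  U  X  R  U  X
 ·  0  0  0  0  0  0  0  0  0  0  0
 R  0  1  1  1  1  1  1  1  1  1  1
 X  0  1  1  1  1  1  1  2  2  2  2
 R  0  1  2  2  2  2  2  2  3  3  3
 U  0  1  2  2  2  3  3  3  3  4  4
 R  0  1  2  3  3  3  3  3  4  4  4
 R  0  1  2  3  4  4  4  4  4  4  4
 U  0  1  2  3  4  5  5  5  5  5  5
 R  0  1  2  3  4  5  5  5  6  6  6
 X  0  1  2  3  4  5  5  6  6  6  7
 R  0  1  2  3  4  5  5  6  7  7  7
 U  0  1  2  3  4  5  6  6  7  8  8
 X  0  1  2  3  4  5  6  7  7  8  9
dp[12][10] = 9. One LCS (by backtracking along matches): RRRRUXRUX.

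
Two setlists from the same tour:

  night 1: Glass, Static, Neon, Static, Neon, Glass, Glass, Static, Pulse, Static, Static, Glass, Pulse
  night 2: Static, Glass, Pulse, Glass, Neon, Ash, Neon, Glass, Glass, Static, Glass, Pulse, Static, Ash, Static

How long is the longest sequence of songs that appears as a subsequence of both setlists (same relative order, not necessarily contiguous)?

Taking Glass at night 1[1]=night 2[4], then Neon at night 1[3]=night 2[5], then Neon at night 1[5]=night 2[7], then Glass at night 1[6]=night 2[8], then Glass at night 1[7]=night 2[9], then Static at night 1[8]=night 2[10], then Pulse at night 1[9]=night 2[12], then Static at night 1[10]=night 2[13], then Static at night 1[11]=night 2[15] gives a common subsequence of length 9. Since dp[13][15] = 9, nothing longer is possible.

9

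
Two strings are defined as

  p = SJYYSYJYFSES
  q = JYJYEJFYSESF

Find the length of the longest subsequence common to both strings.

Let dp[i][j] be the LCS length of the first i characters of p and the first j characters of q. dp[i][j] = dp[i-1][j-1]+1 when the i-th and j-th characters match, else max(dp[i-1][j], dp[i][j-1]).
    ·  J  Y  J  Y  E  J  F  Y  S  E  S  F
 ·  0  0  0  0  0  0  0  0  0  0  0  0  0
 S  0  0  0  0  0  0  0  0  0  1  1  1  1
 J  0  1  1  1  1  1  1  1  1  1  1  1  1
 Y  0  1  2  2  2  2  2  2  2  2  2  2  2
 Y  0  1  2  2  3  3  3  3  3  3  3  3  3
 S  0  1  2  2  3  3  3  3  3  4  4  4  4
 Y  0  1  2  2  3  3  3  3  4  4  4  4  4
 J  0  1  2  3  3  3  4  4  4  4  4  4  4
 Y  0  1  2  3  4  4  4  4  5  5  5  5  5
 F  0  1  2  3  4  4  4  5  5  5  5  5  6
 S  0  1  2  3  4  4  4  5  5  6  6  6  6
 E  0  1  2  3  4  5  5  5  5  6  7  7  7
 S  0  1  2  3  4  5  5  5  5  6  7  8  8
dp[12][12] = 8. One LCS (by backtracking along matches): JYYJYSES.

8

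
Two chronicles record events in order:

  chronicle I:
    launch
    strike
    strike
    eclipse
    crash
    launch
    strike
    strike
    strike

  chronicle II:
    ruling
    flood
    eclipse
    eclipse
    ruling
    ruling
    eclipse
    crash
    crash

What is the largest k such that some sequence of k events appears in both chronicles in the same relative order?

Match eclipse at chronicle I[4]=chronicle II[7]; then crash at chronicle I[5]=chronicle II[9] — 2 events in the same relative order in both. dp[9][9] = 2 confirms this is the maximum.

2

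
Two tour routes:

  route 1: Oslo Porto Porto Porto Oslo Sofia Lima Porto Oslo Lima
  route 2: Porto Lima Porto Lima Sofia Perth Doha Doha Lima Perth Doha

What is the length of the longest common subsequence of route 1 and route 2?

4

Match Porto (route 1 #2, route 2 #1); then Porto (route 1 #3, route 2 #3); then Sofia (route 1 #6, route 2 #5); then Lima (route 1 #7, route 2 #9) — 4 stops in the same relative order in both. dp[10][11] = 4 confirms this is the maximum.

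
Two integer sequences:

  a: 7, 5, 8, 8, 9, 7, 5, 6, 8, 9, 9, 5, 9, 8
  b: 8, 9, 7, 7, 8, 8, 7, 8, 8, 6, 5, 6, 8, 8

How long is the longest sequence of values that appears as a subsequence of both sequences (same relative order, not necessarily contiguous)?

8

Taking 7 (a #1, b #4), 8 (a #3, b #5), 8 (a #4, b #6), 7 (a #6, b #7), 5 (a #7, b #11), 6 (a #8, b #12), 8 (a #9, b #13), 8 (a #14, b #14) gives a common subsequence of length 8, and the DP table's final entry dp[14][14] is also 8, so no common subsequence is longer.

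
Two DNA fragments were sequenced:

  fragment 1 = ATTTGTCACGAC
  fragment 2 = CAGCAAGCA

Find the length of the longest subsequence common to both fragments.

6

Let dp[i][j] be the LCS length of the first i bases of fragment 1 and the first j bases of fragment 2. dp[i][j] = dp[i-1][j-1]+1 when the i-th and j-th bases match, else max(dp[i-1][j], dp[i][j-1]).
    ·  C  A  G  C  A  A  G  C  A
 ·  0  0  0  0  0  0  0  0  0  0
 A  0  0  1  1  1  1  1  1  1  1
 T  0  0  1  1  1  1  1  1  1  1
 T  0  0  1  1  1  1  1  1  1  1
 T  0  0  1  1  1  1  1  1  1  1
 G  0  0  1  2  2  2  2  2  2  2
 T  0  0  1  2  2  2  2  2  2  2
 C  0  1  1  2  3  3  3  3  3  3
 A  0  1  2  2  3  4  4  4  4  4
 C  0  1  2  2  3  4  4  4  5  5
 G  0  1  2  3  3  4  4  5  5  5
 A  0  1  2  3  3  4  5  5  5  6
 C  0  1  2  3  4  4  5  5  6  6
dp[12][9] = 6. One LCS (by backtracking along matches): AGCACA.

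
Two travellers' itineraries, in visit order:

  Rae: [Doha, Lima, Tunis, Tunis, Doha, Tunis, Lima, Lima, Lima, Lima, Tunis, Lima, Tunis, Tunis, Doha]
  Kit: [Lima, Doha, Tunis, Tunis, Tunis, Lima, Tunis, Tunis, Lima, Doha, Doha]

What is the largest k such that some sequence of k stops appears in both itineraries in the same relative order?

Pick Doha at Rae[1]=Kit[2] → Tunis at Rae[3]=Kit[3] → Tunis at Rae[4]=Kit[4] → Tunis at Rae[6]=Kit[5] → Lima at Rae[7]=Kit[6] → Tunis at Rae[11]=Kit[8] → Lima at Rae[12]=Kit[9] → Doha at Rae[15]=Kit[11]; all 8 stops appear in both, in order. The LCS DP gives dp[15][11] = 8, so this is optimal.

8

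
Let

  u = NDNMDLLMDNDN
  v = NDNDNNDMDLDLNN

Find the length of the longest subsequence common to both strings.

9

Match N at u[1]=v[3] → D at u[2]=v[4] → N at u[3]=v[6] → M at u[4]=v[8] → D at u[5]=v[9] → L at u[6]=v[10] → L at u[7]=v[12] → N at u[10]=v[13] → N at u[12]=v[14] — 9 characters in the same relative order in both. The LCS DP gives dp[12][14] = 9, so this is optimal.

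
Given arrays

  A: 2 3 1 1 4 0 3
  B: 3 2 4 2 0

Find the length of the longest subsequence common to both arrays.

3

Match 2 (A #1, B #2), then 4 (A #5, B #3), then 0 (A #6, B #5) — 3 values in the same relative order in both. Since dp[7][5] = 3, nothing longer is possible.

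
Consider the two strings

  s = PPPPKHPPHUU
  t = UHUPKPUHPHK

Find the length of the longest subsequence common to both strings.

5

Pick P [1,4], P [2,6], H [6,8], P [8,9], H [9,10]; all 5 characters appear in both, in order. dp[11][11] = 5 confirms this is the maximum.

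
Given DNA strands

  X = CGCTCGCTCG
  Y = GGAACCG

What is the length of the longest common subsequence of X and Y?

5

Pick G at X[2]=Y[1], G at X[6]=Y[2], C at X[7]=Y[5], C at X[9]=Y[6], G at X[10]=Y[7]; all 5 bases appear in both, in order. Since dp[10][7] = 5, nothing longer is possible.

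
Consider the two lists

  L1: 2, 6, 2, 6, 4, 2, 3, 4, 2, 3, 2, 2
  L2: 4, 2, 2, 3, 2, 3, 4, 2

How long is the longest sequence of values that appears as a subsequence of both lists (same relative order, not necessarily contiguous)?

Match 2 (L1 #1, L2 #2); then 2 (L1 #3, L2 #3); then 2 (L1 #6, L2 #5); then 3 (L1 #7, L2 #6); then 4 (L1 #8, L2 #7); then 2 (L1 #12, L2 #8) — 6 values in the same relative order in both. Since dp[12][8] = 6, nothing longer is possible.

6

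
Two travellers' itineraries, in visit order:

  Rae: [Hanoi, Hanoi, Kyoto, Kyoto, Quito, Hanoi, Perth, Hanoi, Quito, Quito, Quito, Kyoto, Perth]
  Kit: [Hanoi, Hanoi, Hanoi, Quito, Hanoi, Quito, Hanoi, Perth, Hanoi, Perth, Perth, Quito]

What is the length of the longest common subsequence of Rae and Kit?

One common subsequence of length 7: Hanoi at Rae[1]=Kit[3] → Hanoi at Rae[2]=Kit[5] → Quito at Rae[5]=Kit[6] → Hanoi at Rae[6]=Kit[7] → Perth at Rae[7]=Kit[8] → Hanoi at Rae[8]=Kit[9] → Quito at Rae[11]=Kit[12], and the DP table's final entry dp[13][12] is also 7, so no common subsequence is longer.

7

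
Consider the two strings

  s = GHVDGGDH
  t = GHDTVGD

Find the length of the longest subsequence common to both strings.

5

Let dp[i][j] be the LCS length of the first i characters of s and the first j characters of t. dp[i][j] = dp[i-1][j-1]+1 when the i-th and j-th characters match, else max(dp[i-1][j], dp[i][j-1]).
    ·  G  H  D  T  V  G  D
 ·  0  0  0  0  0  0  0  0
 G  0  1  1  1  1  1  1  1
 H  0  1  2  2  2  2  2  2
 V  0  1  2  2  2  3  3  3
 D  0  1  2  3  3  3  3  4
 G  0  1  2  3  3  3  4  4
 G  0  1  2  3  3  3  4  4
 D  0  1  2  3  3  3  4  5
 H  0  1  2  3  3  3  4  5
dp[8][7] = 5. One LCS (by backtracking along matches): GHVGD.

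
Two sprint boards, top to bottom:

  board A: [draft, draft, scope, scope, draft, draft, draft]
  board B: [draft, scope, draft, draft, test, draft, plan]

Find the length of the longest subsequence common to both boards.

Taking draft (board A #2, board B #1); then scope (board A #4, board B #2); then draft (board A #5, board B #3); then draft (board A #6, board B #4); then draft (board A #7, board B #6) gives a common subsequence of length 5, and the DP table's final entry dp[7][7] is also 5, so no common subsequence is longer.

5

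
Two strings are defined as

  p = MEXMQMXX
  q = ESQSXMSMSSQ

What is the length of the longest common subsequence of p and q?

Taking E [2,1], then X [3,5], then M [4,8], then Q [5,11] gives a common subsequence of length 4. The LCS DP gives dp[8][11] = 4, so this is optimal.

4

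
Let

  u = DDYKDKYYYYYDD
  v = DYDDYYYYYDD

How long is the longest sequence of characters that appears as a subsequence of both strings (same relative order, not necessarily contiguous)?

10

Let dp[i][j] be the LCS length of the first i characters of u and the first j characters of v. dp[i][j] = dp[i-1][j-1]+1 when the i-th and j-th characters match, else max(dp[i-1][j], dp[i][j-1]).
    ·  D  Y  D  D  Y  Y  Y  Y  Y  D  D
 ·  0  0  0  0  0  0  0  0  0  0  0  0
 D  0  1  1  1  1  1  1  1  1  1  1  1
 D  0  1  1  2  2  2  2  2  2  2  2  2
 Y  0  1  2  2  2  3  3  3  3  3  3  3
 K  0  1  2  2  2  3  3  3  3  3  3  3
 D  0  1  2  3  3  3  3  3  3  3  4  4
 K  0  1  2  3  3  3  3  3  3  3  4  4
 Y  0  1  2  3  3  4  4  4  4  4  4  4
 Y  0  1  2  3  3  4  5  5  5  5  5  5
 Y  0  1  2  3  3  4  5  6  6  6  6  6
 Y  0  1  2  3  3  4  5  6  7  7  7  7
 Y  0  1  2  3  3  4  5  6  7  8  8  8
 D  0  1  2  3  4  4  5  6  7  8  9  9
 D  0  1  2  3  4  4  5  6  7  8  9 10
dp[13][11] = 10. One LCS (by backtracking along matches): DDDYYYYYDD.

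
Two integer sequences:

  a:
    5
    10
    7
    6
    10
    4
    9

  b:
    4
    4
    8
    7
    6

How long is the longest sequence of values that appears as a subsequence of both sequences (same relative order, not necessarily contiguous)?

Match 7 at a[3]=b[4], 6 at a[4]=b[5] — 2 values in the same relative order in both. Since dp[7][5] = 2, nothing longer is possible.

2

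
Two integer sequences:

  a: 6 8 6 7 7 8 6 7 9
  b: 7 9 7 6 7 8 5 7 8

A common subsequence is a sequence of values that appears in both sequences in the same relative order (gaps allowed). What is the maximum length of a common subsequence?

4

Let dp[i][j] be the LCS length of the first i values of a and the first j values of b. dp[i][j] = dp[i-1][j-1]+1 when the i-th and j-th values match, else max(dp[i-1][j], dp[i][j-1]).
    ·  7  9  7  6  7  8  5  7  8
 ·  0  0  0  0  0  0  0  0  0  0
 6  0  0  0  0  1  1  1  1  1  1
 8  0  0  0  0  1  1  2  2  2  2
 6  0  0  0  0  1  1  2  2  2  2
 7  0  1  1  1  1  2  2  2  3  3
 7  0  1  1  2  2  2  2  2  3  3
 8  0  1  1  2  2  2  3  3  3  4
 6  0  1  1  2  3  3  3  3  3  4
 7  0  1  1  2  3  4  4  4  4  4
 9  0  1  2  2  3  4  4  4  4  4
dp[9][9] = 4. One LCS (by backtracking along matches): 6, 8, 7, 8.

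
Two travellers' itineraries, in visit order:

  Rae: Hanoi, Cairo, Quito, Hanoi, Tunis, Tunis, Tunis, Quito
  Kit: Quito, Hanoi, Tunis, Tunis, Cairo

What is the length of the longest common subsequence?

Taking Quito at Rae[3]=Kit[1] → Hanoi at Rae[4]=Kit[2] → Tunis at Rae[5]=Kit[3] → Tunis at Rae[6]=Kit[4] gives a common subsequence of length 4. The LCS DP gives dp[8][5] = 4, so this is optimal.

4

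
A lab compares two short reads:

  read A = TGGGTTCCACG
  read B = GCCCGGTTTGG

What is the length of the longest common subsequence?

Let dp[i][j] be the LCS length of the first i bases of read A and the first j bases of read B. dp[i][j] = dp[i-1][j-1]+1 when the i-th and j-th bases match, else max(dp[i-1][j], dp[i][j-1]).
    ·  G  C  C  C  G  G  T  T  T  G  G
 ·  0  0  0  0  0  0  0  0  0  0  0  0
 T  0  0  0  0  0  0  0  1  1  1  1  1
 G  0  1  1  1  1  1  1  1  1  1  2  2
 G  0  1  1  1  1  2  2  2  2  2  2  3
 G  0  1  1  1  1  2  3  3  3  3  3  3
 T  0  1  1  1  1  2  3  4  4  4  4  4
 T  0  1  1  1  1  2  3  4  5  5  5  5
 C  0  1  2  2  2  2  3  4  5  5  5  5
 C  0  1  2  3  3  3  3  4  5  5  5  5
 A  0  1  2  3  3  3  3  4  5  5  5  5
 C  0  1  2  3  4  4  4  4  5  5  5  5
 G  0  1  2  3  4  5  5  5  5  5  6  6
dp[11][11] = 6. One LCS (by backtracking along matches): GGGTTG.

6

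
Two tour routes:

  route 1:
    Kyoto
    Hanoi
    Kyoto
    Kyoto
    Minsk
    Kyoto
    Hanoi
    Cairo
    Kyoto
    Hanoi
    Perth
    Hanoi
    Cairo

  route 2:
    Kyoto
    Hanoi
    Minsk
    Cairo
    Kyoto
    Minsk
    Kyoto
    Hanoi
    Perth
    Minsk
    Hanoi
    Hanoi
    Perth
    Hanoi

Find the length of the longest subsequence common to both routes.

9

Match Kyoto (route 1 #1, route 2 #1), Hanoi (route 1 #2, route 2 #2), Kyoto (route 1 #3, route 2 #5), Kyoto (route 1 #4, route 2 #7), Minsk (route 1 #5, route 2 #10), Hanoi (route 1 #7, route 2 #11), Hanoi (route 1 #10, route 2 #12), Perth (route 1 #11, route 2 #13), Hanoi (route 1 #12, route 2 #14) — 9 stops in the same relative order in both, and the DP table's final entry dp[13][14] is also 9, so no common subsequence is longer.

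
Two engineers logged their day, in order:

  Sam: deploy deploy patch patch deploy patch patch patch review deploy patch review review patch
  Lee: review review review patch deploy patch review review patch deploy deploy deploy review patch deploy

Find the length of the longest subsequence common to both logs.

Pick deploy (Sam #2, Lee #5), patch (Sam #3, Lee #6), patch (Sam #4, Lee #9), deploy (Sam #5, Lee #11), deploy (Sam #10, Lee #12), review (Sam #13, Lee #13), patch (Sam #14, Lee #14); all 7 tasks appear in both, in order. Since dp[14][15] = 7, nothing longer is possible.

7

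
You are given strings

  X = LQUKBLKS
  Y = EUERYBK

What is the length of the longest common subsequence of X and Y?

3

Let dp[i][j] be the LCS length of the first i characters of X and the first j characters of Y. dp[i][j] = dp[i-1][j-1]+1 when the i-th and j-th characters match, else max(dp[i-1][j], dp[i][j-1]).
    ·  E  U  E  R  Y  B  K
 ·  0  0  0  0  0  0  0  0
 L  0  0  0  0  0  0  0  0
 Q  0  0  0  0  0  0  0  0
 U  0  0  1  1  1  1  1  1
 K  0  0  1  1  1  1  1  2
 B  0  0  1  1  1  1  2  2
 L  0  0  1  1  1  1  2  2
 K  0  0  1  1  1  1  2  3
 S  0  0  1  1  1  1  2  3
dp[8][7] = 3. One LCS (by backtracking along matches): UBK.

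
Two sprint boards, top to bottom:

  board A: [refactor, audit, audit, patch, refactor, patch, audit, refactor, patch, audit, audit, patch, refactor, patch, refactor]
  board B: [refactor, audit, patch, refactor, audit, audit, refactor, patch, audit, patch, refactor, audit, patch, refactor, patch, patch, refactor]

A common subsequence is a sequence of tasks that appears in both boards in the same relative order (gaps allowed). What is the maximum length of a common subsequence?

13

Match refactor at board A[1]=board B[1]; then audit at board A[3]=board B[2]; then patch at board A[4]=board B[3]; then refactor at board A[5]=board B[4]; then audit at board A[7]=board B[6]; then refactor at board A[8]=board B[7]; then patch at board A[9]=board B[8]; then audit at board A[10]=board B[9]; then audit at board A[11]=board B[12]; then patch at board A[12]=board B[13]; then refactor at board A[13]=board B[14]; then patch at board A[14]=board B[16]; then refactor at board A[15]=board B[17] — 13 tasks in the same relative order in both. The LCS DP gives dp[15][17] = 13, so this is optimal.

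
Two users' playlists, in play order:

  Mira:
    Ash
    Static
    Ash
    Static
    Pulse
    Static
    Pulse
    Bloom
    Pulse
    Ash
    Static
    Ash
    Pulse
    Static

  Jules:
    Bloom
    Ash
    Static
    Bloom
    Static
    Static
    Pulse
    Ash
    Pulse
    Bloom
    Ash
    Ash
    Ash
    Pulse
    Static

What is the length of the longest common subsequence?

10

One common subsequence of length 10: Ash [1,2], then Static [2,5], then Static [4,6], then Pulse [5,7], then Pulse [7,9], then Bloom [8,10], then Ash [10,12], then Ash [12,13], then Pulse [13,14], then Static [14,15]. Since dp[14][15] = 10, nothing longer is possible.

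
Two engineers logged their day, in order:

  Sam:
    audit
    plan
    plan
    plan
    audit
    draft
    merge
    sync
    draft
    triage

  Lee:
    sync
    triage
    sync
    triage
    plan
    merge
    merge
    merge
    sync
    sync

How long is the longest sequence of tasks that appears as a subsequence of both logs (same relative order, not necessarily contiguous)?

Match plan [2,5] → merge [7,8] → sync [8,10] — 3 tasks in the same relative order in both. dp[10][10] = 3 confirms this is the maximum.

3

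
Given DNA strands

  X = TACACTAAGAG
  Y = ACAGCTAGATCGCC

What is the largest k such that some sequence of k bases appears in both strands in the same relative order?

9

Taking A [2,1], C [3,2], A [4,3], C [5,5], T [6,6], A [8,7], G [9,8], A [10,9], G [11,12] gives a common subsequence of length 9. dp[11][14] = 9 confirms this is the maximum.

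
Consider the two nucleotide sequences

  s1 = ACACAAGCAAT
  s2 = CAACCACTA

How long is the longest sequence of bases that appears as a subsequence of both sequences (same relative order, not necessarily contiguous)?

6

Taking A (s1 #1, s2 #3), then C (s1 #2, s2 #4), then C (s1 #4, s2 #5), then A (s1 #6, s2 #6), then C (s1 #8, s2 #7), then A (s1 #10, s2 #9) gives a common subsequence of length 6. The LCS DP gives dp[11][9] = 6, so this is optimal.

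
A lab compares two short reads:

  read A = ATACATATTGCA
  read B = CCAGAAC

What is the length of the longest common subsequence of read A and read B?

Match A [1,3], then A [5,5], then A [7,6], then C [11,7] — 4 bases in the same relative order in both. Since dp[12][7] = 4, nothing longer is possible.

4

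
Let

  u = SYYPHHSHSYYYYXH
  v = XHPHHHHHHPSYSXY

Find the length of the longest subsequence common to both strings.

Pick P at u[4]=v[3]; then H at u[5]=v[7]; then H at u[6]=v[8]; then H at u[8]=v[9]; then S at u[9]=v[11]; then Y at u[10]=v[12]; then Y at u[13]=v[15]; all 7 characters appear in both, in order. Since dp[15][15] = 7, nothing longer is possible.

7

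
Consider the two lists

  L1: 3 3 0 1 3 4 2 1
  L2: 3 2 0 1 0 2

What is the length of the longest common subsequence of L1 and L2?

4

Pick 3 [1,1] → 0 [3,3] → 1 [4,4] → 2 [7,6]; all 4 values appear in both, in order. The LCS DP gives dp[8][6] = 4, so this is optimal.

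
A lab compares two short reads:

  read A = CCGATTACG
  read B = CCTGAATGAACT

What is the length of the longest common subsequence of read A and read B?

Taking C [1,1]; then C [2,2]; then G [3,4]; then A [4,6]; then T [5,7]; then A [7,10]; then C [8,11] gives a common subsequence of length 7. The LCS DP gives dp[9][12] = 7, so this is optimal.

7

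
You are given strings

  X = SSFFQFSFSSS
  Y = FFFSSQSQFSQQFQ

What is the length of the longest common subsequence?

One common subsequence of length 7: F [3,1], F [4,2], F [6,3], S [7,4], S [9,5], S [10,7], S [11,10]. dp[11][14] = 7 confirms this is the maximum.

7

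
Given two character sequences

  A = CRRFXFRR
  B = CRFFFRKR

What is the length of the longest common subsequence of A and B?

Let dp[i][j] be the LCS length of the first i characters of A and the first j characters of B. dp[i][j] = dp[i-1][j-1]+1 when the i-th and j-th characters match, else max(dp[i-1][j], dp[i][j-1]).
    ·  C  R  F  F  F  R  K  R
 ·  0  0  0  0  0  0  0  0  0
 C  0  1  1  1  1  1  1  1  1
 R  0  1  2  2  2  2  2  2  2
 R  0  1  2  2  2  2  3  3  3
 F  0  1  2  3  3  3  3  3  3
 X  0  1  2  3  3  3  3  3  3
 F  0  1  2  3  4  4  4  4  4
 R  0  1  2  3  4  4  5  5  5
 R  0  1  2  3  4  4  5  5  6
dp[8][8] = 6. One LCS (by backtracking along matches): CRFFRR.

6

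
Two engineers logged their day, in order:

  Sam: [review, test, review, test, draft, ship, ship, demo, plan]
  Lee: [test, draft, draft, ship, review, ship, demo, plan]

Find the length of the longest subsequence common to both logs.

One common subsequence of length 6: test [2,1] → draft [5,3] → ship [6,4] → ship [7,6] → demo [8,7] → plan [9,8]. dp[9][8] = 6 confirms this is the maximum.

6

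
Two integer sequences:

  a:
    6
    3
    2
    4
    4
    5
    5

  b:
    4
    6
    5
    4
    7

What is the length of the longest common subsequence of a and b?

2

One common subsequence of length 2: 6 [1,2], then 4 [4,4]. Since dp[7][5] = 2, nothing longer is possible.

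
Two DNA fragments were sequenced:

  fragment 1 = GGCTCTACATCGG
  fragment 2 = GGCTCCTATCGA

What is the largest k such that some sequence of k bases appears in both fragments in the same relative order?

10

One common subsequence of length 10: G [1,1] → G [2,2] → C [3,3] → T [4,4] → C [5,6] → T [6,7] → A [9,8] → T [10,9] → C [11,10] → G [12,11]. Since dp[13][12] = 10, nothing longer is possible.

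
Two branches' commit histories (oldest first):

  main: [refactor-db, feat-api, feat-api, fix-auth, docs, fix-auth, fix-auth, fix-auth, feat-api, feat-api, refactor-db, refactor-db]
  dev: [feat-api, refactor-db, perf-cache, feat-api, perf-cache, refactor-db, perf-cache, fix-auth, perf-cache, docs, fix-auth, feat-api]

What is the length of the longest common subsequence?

Match refactor-db [1,2]; then feat-api [2,4]; then fix-auth [4,8]; then docs [5,10]; then fix-auth [8,11]; then feat-api [10,12] — 6 commits in the same relative order in both. dp[12][12] = 6 confirms this is the maximum.

6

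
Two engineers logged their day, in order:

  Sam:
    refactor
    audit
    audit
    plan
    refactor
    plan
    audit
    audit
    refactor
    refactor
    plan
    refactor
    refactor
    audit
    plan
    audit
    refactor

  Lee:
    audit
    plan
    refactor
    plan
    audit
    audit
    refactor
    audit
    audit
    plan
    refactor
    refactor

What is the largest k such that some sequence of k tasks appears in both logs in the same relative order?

One common subsequence of length 10: audit at Sam[3]=Lee[1], then plan at Sam[4]=Lee[2], then refactor at Sam[5]=Lee[3], then plan at Sam[6]=Lee[4], then audit at Sam[7]=Lee[5], then audit at Sam[8]=Lee[6], then refactor at Sam[9]=Lee[7], then plan at Sam[11]=Lee[10], then refactor at Sam[13]=Lee[11], then refactor at Sam[17]=Lee[12]. The LCS DP gives dp[17][12] = 10, so this is optimal.

10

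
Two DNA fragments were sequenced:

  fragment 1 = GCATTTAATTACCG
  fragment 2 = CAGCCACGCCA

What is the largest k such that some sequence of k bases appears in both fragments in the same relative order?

Match G [1,3] → C [2,5] → A [3,6] → C [12,9] → C [13,10] — 5 bases in the same relative order in both. dp[14][11] = 5 confirms this is the maximum.

5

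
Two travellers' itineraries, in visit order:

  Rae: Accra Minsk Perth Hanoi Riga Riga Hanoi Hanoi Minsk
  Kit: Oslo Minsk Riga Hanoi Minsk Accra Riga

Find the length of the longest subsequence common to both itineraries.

Pick Minsk at Rae[2]=Kit[2], then Riga at Rae[6]=Kit[3], then Hanoi at Rae[8]=Kit[4], then Minsk at Rae[9]=Kit[5]; all 4 stops appear in both, in order. Since dp[9][7] = 4, nothing longer is possible.

4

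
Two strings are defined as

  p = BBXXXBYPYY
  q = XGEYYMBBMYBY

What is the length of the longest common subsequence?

4

Let dp[i][j] be the LCS length of the first i characters of p and the first j characters of q. dp[i][j] = dp[i-1][j-1]+1 when the i-th and j-th characters match, else max(dp[i-1][j], dp[i][j-1]).
    ·  X  G  E  Y  Y  M  B  B  M  Y  B  Y
 ·  0  0  0  0  0  0  0  0  0  0  0  0  0
 B  0  0  0  0  0  0  0  1  1  1  1  1  1
 B  0  0  0  0  0  0  0  1  2  2  2  2  2
 X  0  1  1  1  1  1  1  1  2  2  2  2  2
 X  0  1  1  1  1  1  1  1  2  2  2  2  2
 X  0  1  1  1  1  1  1  1  2  2  2  2  2
 B  0  1  1  1  1  1  1  2  2  2  2  3  3
 Y  0  1  1  1  2  2  2  2  2  2  3  3  4
 P  0  1  1  1  2  2  2  2  2  2  3  3  4
 Y  0  1  1  1  2  3  3  3  3  3  3  3  4
 Y  0  1  1  1  2  3  3  3  3  3  4  4  4
dp[10][12] = 4. One LCS (by backtracking along matches): BBBY.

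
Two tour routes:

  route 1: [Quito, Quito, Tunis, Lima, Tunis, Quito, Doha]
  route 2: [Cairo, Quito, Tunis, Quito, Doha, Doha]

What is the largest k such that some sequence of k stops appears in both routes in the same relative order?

4

One common subsequence of length 4: Quito [2,2], Tunis [5,3], Quito [6,4], Doha [7,6]. Since dp[7][6] = 4, nothing longer is possible.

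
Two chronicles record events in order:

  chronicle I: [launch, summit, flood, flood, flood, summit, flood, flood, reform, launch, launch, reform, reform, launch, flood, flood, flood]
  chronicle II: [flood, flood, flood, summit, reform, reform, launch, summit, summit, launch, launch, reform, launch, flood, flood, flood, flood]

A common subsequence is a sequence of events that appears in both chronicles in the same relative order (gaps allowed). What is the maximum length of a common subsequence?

Pick flood (chronicle I #3, chronicle II #1) → flood (chronicle I #4, chronicle II #2) → flood (chronicle I #5, chronicle II #3) → summit (chronicle I #6, chronicle II #4) → reform (chronicle I #9, chronicle II #6) → launch (chronicle I #10, chronicle II #10) → launch (chronicle I #11, chronicle II #11) → reform (chronicle I #13, chronicle II #12) → launch (chronicle I #14, chronicle II #13) → flood (chronicle I #15, chronicle II #15) → flood (chronicle I #16, chronicle II #16) → flood (chronicle I #17, chronicle II #17); all 12 events appear in both, in order. dp[17][17] = 12 confirms this is the maximum.

12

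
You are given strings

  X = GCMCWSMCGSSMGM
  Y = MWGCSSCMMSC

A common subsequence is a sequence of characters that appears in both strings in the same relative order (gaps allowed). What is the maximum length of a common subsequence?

7

Pick M [3,1], then W [5,2], then C [8,4], then S [10,5], then S [11,6], then M [12,8], then M [14,9]; all 7 characters appear in both, in order. dp[14][11] = 7 confirms this is the maximum.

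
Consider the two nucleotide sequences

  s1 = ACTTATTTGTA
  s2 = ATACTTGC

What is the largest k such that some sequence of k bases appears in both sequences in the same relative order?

Match A (s1 #1, s2 #1); then T (s1 #4, s2 #2); then A (s1 #5, s2 #3); then T (s1 #7, s2 #5); then T (s1 #8, s2 #6); then G (s1 #9, s2 #7) — 6 bases in the same relative order in both. The LCS DP gives dp[11][8] = 6, so this is optimal.

6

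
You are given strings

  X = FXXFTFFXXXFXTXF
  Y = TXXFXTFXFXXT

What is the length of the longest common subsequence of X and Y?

9

One common subsequence of length 9: X (X #2, Y #2), X (X #3, Y #3), F (X #4, Y #4), T (X #5, Y #6), F (X #6, Y #7), F (X #7, Y #9), X (X #10, Y #10), X (X #12, Y #11), T (X #13, Y #12). Since dp[15][12] = 9, nothing longer is possible.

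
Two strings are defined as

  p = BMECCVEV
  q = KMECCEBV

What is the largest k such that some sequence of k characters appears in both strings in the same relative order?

One common subsequence of length 6: M at p[2]=q[2], E at p[3]=q[3], C at p[4]=q[4], C at p[5]=q[5], E at p[7]=q[6], V at p[8]=q[8]. dp[8][8] = 6 confirms this is the maximum.

6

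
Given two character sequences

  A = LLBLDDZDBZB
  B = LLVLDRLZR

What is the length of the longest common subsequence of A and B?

One common subsequence of length 5: L at A[1]=B[1]; then L at A[2]=B[2]; then L at A[4]=B[4]; then D at A[5]=B[5]; then Z at A[7]=B[8]. dp[11][9] = 5 confirms this is the maximum.

5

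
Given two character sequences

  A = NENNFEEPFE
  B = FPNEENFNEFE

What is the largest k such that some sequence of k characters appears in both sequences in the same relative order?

Let dp[i][j] be the LCS length of the first i characters of A and the first j characters of B. dp[i][j] = dp[i-1][j-1]+1 when the i-th and j-th characters match, else max(dp[i-1][j], dp[i][j-1]).
    ·  F  P  N  E  E  N  F  N  E  F  E
 ·  0  0  0  0  0  0  0  0  0  0  0  0
 N  0  0  0  1  1  1  1  1  1  1  1  1
 E  0  0  0  1  2  2  2  2  2  2  2  2
 N  0  0  0  1  2  2  3  3  3  3  3  3
 N  0  0  0  1  2  2  3  3  4  4  4  4
 F  0  1  1  1  2  2  3  4  4  4  5  5
 E  0  1  1  1  2  3  3  4  4  5  5  6
 E  0  1  1  1  2  3  3  4  4  5  5  6
 P  0  1  2  2  2  3  3  4  4  5  5  6
 F  0  1  2  2  2  3  3  4  4  5  6  6
 E  0  1  2  2  3  3  3  4  4  5  6  7
dp[10][11] = 7. One LCS (by backtracking along matches): NENNEFE.

7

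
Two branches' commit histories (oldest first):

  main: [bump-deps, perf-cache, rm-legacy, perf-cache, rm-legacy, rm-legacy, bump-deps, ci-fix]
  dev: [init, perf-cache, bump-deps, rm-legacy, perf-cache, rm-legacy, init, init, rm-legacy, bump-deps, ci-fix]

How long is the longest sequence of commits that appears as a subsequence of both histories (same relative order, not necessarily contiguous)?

7

One common subsequence of length 7: bump-deps at main[1]=dev[3]; then rm-legacy at main[3]=dev[4]; then perf-cache at main[4]=dev[5]; then rm-legacy at main[5]=dev[6]; then rm-legacy at main[6]=dev[9]; then bump-deps at main[7]=dev[10]; then ci-fix at main[8]=dev[11]. dp[8][11] = 7 confirms this is the maximum.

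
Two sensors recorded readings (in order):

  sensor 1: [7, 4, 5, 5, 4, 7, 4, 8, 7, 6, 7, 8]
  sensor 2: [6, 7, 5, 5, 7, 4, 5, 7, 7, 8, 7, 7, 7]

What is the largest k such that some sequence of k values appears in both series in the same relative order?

Pick 7 [1,2], 5 [3,3], 5 [4,4], 4 [5,6], 7 [6,9], 8 [8,10], 7 [9,12], 7 [11,13]; all 8 values appear in both, in order. Since dp[12][13] = 8, nothing longer is possible.

8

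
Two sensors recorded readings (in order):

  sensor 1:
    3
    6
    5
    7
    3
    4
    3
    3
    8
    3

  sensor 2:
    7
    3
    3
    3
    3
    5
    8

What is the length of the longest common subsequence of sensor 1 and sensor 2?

Pick 3 at sensor 1[1]=sensor 2[2]; then 3 at sensor 1[5]=sensor 2[3]; then 3 at sensor 1[7]=sensor 2[4]; then 3 at sensor 1[8]=sensor 2[5]; then 8 at sensor 1[9]=sensor 2[7]; all 5 values appear in both, in order. The LCS DP gives dp[10][7] = 5, so this is optimal.

5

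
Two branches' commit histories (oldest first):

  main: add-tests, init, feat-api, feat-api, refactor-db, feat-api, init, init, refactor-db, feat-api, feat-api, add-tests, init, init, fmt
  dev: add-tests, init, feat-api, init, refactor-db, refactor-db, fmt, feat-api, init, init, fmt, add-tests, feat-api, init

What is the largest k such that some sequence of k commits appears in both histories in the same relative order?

9

Match add-tests at main[1]=dev[1], then init at main[2]=dev[2], then feat-api at main[3]=dev[3], then refactor-db at main[5]=dev[6], then feat-api at main[6]=dev[8], then init at main[7]=dev[9], then init at main[8]=dev[10], then feat-api at main[11]=dev[13], then init at main[14]=dev[14] — 9 commits in the same relative order in both. Since dp[15][14] = 9, nothing longer is possible.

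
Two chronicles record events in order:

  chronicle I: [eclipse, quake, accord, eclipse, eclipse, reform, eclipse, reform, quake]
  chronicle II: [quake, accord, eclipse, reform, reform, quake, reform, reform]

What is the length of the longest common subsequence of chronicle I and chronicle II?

6

Match quake at chronicle I[2]=chronicle II[1], accord at chronicle I[3]=chronicle II[2], eclipse at chronicle I[5]=chronicle II[3], reform at chronicle I[6]=chronicle II[4], reform at chronicle I[8]=chronicle II[5], quake at chronicle I[9]=chronicle II[6] — 6 events in the same relative order in both. Since dp[9][8] = 6, nothing longer is possible.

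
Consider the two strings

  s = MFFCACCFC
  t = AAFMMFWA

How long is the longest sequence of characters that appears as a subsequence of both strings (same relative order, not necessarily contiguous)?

3

Match M [1,5] → F [2,6] → A [5,8] — 3 characters in the same relative order in both. The LCS DP gives dp[9][8] = 3, so this is optimal.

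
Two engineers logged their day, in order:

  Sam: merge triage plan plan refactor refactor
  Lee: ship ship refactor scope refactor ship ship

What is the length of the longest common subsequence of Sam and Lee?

2

Match refactor (Sam #5, Lee #3); then refactor (Sam #6, Lee #5) — 2 tasks in the same relative order in both, and the DP table's final entry dp[6][7] is also 2, so no common subsequence is longer.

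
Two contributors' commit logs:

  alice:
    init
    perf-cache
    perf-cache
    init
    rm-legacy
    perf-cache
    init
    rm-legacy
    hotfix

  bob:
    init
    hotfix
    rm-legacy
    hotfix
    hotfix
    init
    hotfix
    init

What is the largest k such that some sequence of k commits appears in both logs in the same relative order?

4

Pick init at alice[1]=bob[1] → rm-legacy at alice[5]=bob[3] → init at alice[7]=bob[6] → hotfix at alice[9]=bob[7]; all 4 commits appear in both, in order. Since dp[9][8] = 4, nothing longer is possible.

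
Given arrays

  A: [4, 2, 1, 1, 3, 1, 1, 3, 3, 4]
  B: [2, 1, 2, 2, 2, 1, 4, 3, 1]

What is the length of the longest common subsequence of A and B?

5

One common subsequence of length 5: 2 at A[2]=B[1], 1 at A[3]=B[2], 1 at A[4]=B[6], 3 at A[5]=B[8], 1 at A[7]=B[9]. dp[10][9] = 5 confirms this is the maximum.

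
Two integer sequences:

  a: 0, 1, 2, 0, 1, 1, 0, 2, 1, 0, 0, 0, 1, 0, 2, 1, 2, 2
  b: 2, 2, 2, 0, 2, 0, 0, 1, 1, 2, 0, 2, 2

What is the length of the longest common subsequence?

9

Pick 0 [1,4], 2 [3,5], 0 [4,7], 1 [5,8], 1 [6,9], 2 [8,10], 0 [14,11], 2 [17,12], 2 [18,13]; all 9 values appear in both, in order. Since dp[18][13] = 9, nothing longer is possible.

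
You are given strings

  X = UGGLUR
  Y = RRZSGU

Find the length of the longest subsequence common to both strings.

2

Taking G at X[3]=Y[5], U at X[5]=Y[6] gives a common subsequence of length 2. Since dp[6][6] = 2, nothing longer is possible.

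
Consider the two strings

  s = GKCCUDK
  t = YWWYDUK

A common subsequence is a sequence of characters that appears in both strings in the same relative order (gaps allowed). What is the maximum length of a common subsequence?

2

Let dp[i][j] be the LCS length of the first i characters of s and the first j characters of t. dp[i][j] = dp[i-1][j-1]+1 when the i-th and j-th characters match, else max(dp[i-1][j], dp[i][j-1]).
    ·  Y  W  W  Y  D  U  K
 ·  0  0  0  0  0  0  0  0
 G  0  0  0  0  0  0  0  0
 K  0  0  0  0  0  0  0  1
 C  0  0  0  0  0  0  0  1
 C  0  0  0  0  0  0  0  1
 U  0  0  0  0  0  0  1  1
 D  0  0  0  0  0  1  1  1
 K  0  0  0  0  0  1  1  2
dp[7][7] = 2. One LCS (by backtracking along matches): UK.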